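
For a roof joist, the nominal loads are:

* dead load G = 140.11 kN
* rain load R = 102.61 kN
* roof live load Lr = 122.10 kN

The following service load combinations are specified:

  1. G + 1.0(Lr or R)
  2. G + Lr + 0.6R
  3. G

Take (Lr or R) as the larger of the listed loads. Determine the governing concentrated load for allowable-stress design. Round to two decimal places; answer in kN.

(Lr or R) → Lr = 122.10 kN.
1. 1.0(140.11) + 1.0(122.10) = 140.11 + 122.10 = 262.21
2. 1.0(140.11) + 1.0(122.10) + 0.6(102.61) = 140.11 + 122.10 + 61.57 = 323.78
3. 1.0(140.11) = 140.11
The controlling combination is 2, giving 323.78 kN.

323.78 kN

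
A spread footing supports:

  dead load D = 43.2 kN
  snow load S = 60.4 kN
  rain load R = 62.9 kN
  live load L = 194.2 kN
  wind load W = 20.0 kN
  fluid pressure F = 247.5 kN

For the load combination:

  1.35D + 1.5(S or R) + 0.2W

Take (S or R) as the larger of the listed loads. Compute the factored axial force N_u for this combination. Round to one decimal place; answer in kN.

156.7 kN

(S or R) → R = 62.9 kN.
1.35(43.2) + 1.5(62.9) + 0.2(20.0) = 156.7
N_u = 156.7 kN.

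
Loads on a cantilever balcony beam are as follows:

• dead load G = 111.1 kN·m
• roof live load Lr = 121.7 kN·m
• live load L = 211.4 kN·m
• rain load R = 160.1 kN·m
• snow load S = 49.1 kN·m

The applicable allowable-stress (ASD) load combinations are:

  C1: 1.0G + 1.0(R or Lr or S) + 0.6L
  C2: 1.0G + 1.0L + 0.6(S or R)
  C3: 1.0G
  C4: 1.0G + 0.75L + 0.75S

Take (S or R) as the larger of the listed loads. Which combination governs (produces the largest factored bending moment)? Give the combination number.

(R or Lr or S) → R = 160.1 kN·m; (S or R) → R = 160.1 kN·m.
C1: 1.0(111.1) + 1.0(160.1) + 0.6(211.4) = 111.1 + 160.1 + 126.8 = 398.0
C2: 1.0(111.1) + 1.0(211.4) + 0.6(160.1) = 111.1 + 211.4 + 96.1 = 418.6
C3: 1.0(111.1) = 111.1
C4: 1.0(111.1) + 0.75(211.4) + 0.75(49.1) = 111.1 + 158.6 + 36.8 = 306.5
The largest value is 418.6 kN·m from combination 2.

Combination 2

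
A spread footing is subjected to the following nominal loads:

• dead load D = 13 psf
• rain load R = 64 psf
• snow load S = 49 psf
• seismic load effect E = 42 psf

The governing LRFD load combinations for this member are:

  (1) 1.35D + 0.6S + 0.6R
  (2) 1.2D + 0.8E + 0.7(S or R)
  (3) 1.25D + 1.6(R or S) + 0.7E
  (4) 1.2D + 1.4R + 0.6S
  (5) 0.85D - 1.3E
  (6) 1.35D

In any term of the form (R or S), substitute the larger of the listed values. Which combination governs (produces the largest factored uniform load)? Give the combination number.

(S or R) → R = 64 psf; (R or S) → R = 64 psf.
(1) 1.35(13) + 0.6(49) + 0.6(64) = 17.6 + 29.4 + 38.4 = 85.4
(2) 1.2(13) + 0.8(42) + 0.7(64) = 15.6 + 33.6 + 44.8 = 94.0
(3) 1.25(13) + 1.6(64) + 0.7(42) = 16.3 + 102.4 + 29.4 = 148.1
(4) 1.2(13) + 1.4(64) + 0.6(49) = 15.6 + 89.6 + 29.4 = 134.6
(5) 0.85(13) - 1.3(42) = -43.6
(6) 1.35(13) = 17.6
The largest value is 148.1 psf from combination 3.

Combination 3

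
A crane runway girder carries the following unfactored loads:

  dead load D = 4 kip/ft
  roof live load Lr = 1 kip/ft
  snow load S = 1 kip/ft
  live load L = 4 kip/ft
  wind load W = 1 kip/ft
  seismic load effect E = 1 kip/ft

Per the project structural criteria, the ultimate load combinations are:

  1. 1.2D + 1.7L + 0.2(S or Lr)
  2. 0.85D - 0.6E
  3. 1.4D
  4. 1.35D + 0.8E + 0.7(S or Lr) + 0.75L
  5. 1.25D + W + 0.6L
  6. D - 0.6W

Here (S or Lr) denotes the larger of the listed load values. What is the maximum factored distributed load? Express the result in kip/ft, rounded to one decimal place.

11.8 kip/ft

(S or Lr) → S = 1 kip/ft.
1. 1.2(4) + 1.7(4) + 0.2(1) = 4.8 + 6.8 + 0.2 = 11.8
2. 0.85(4) - 0.6(1) = 3.4 - 0.6 = 2.8
3. 1.4(4) = 5.6
4. 1.35(4) + 0.8(1) + 0.7(1) + 0.75(4) = 5.4 + 0.8 + 0.7 + 3.0 = 9.9
5. 1.25(4) + 1.0(1) + 0.6(4) = 5.0 + 1.0 + 2.4 = 8.4
6. 1.0(4) - 0.6(1) = 4.0 - 0.6 = 3.4
Maximum is from combination 1.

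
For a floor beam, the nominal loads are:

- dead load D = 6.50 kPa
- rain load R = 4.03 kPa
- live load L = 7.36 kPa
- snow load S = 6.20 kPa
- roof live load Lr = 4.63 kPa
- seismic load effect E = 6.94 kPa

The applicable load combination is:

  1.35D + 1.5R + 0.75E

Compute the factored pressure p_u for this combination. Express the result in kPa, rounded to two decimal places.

20.03 kPa

1.35(6.50) + 1.5(4.03) + 0.75(6.94) = 20.03
p_u = 20.03 kPa.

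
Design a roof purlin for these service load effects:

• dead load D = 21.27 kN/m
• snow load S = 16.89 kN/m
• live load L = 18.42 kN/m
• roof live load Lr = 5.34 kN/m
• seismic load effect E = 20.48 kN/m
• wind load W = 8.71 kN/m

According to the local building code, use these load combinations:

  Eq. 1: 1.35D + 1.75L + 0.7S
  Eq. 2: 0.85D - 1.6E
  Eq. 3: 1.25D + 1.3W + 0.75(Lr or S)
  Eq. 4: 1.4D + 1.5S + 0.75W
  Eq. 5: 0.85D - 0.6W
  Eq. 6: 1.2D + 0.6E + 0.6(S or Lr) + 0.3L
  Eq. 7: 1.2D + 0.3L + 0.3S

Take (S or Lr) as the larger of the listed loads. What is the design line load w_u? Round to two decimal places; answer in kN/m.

(Lr or S) → S = 16.89 kN/m; (S or Lr) → S = 16.89 kN/m.
Eq. 1: 1.35(21.27) + 1.75(18.42) + 0.7(16.89) = 28.71 + 32.24 + 11.82 = 72.77
Eq. 2: 0.85(21.27) - 1.6(20.48) = 18.08 - 32.77 = -14.69
Eq. 3: 1.25(21.27) + 1.3(8.71) + 0.75(16.89) = 26.59 + 11.32 + 12.67 = 50.58
Eq. 4: 1.4(21.27) + 1.5(16.89) + 0.75(8.71) = 29.78 + 25.34 + 6.53 = 61.65
Eq. 5: 0.85(21.27) - 0.6(8.71) = 18.08 - 5.23 = 12.85
Eq. 6: 1.2(21.27) + 0.6(20.48) + 0.6(16.89) + 0.3(18.42) = 25.52 + 12.29 + 10.13 + 5.53 = 53.47
Eq. 7: 1.2(21.27) + 0.3(18.42) + 0.3(16.89) = 25.52 + 5.53 + 5.07 = 36.12
The controlling combination is 1, giving 72.77 kN/m.

72.77 kN/m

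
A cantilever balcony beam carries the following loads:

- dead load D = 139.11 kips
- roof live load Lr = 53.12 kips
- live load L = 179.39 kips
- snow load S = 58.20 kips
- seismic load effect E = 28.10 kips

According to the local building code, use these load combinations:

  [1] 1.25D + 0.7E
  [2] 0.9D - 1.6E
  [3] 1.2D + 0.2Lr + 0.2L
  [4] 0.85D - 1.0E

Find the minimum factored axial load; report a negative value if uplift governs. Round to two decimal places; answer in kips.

80.24 kips

[1] 1.25(139.11) + 0.7(28.10) = 173.89 + 19.67 = 193.56
[2] 0.9(139.11) - 1.6(28.10) = 125.20 - 44.96 = 80.24
[3] 1.2(139.11) + 0.2(53.12) + 0.2(179.39) = 166.93 + 10.62 + 35.88 = 213.43
[4] 0.85(139.11) - 1.0(28.10) = 118.24 - 28.10 = 90.14
Combination 2 gives the minimum: 80.24 kips.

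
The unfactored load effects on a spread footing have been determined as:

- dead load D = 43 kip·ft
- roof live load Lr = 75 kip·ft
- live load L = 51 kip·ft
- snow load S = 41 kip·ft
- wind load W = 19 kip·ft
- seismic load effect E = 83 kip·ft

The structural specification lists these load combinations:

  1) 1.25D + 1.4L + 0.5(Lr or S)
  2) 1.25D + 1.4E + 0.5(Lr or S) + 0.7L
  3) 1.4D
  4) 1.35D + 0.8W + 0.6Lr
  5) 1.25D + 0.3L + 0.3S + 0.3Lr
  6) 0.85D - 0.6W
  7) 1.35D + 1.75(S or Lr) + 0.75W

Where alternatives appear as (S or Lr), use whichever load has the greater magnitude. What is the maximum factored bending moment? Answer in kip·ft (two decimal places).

(Lr or S) → Lr = 75 kip·ft; (S or Lr) → Lr = 75 kip·ft.
1) 1.25(43) + 1.4(51) + 0.5(75) = 53.75 + 71.40 + 37.50 = 162.65
2) 1.25(43) + 1.4(83) + 0.5(75) + 0.7(51) = 53.75 + 116.20 + 37.50 + 35.70 = 243.15
3) 1.4(43) = 60.20
4) 1.35(43) + 0.8(19) + 0.6(75) = 58.05 + 15.20 + 45.00 = 118.25
5) 1.25(43) + 0.3(51) + 0.3(41) + 0.3(75) = 53.75 + 15.30 + 12.30 + 22.50 = 103.85
6) 0.85(43) - 0.6(19) = 36.55 - 11.40 = 25.15
7) 1.35(43) + 1.75(75) + 0.75(19) = 58.05 + 131.25 + 14.25 = 203.55
Maximum is from combination 2.

243.15 kip·ft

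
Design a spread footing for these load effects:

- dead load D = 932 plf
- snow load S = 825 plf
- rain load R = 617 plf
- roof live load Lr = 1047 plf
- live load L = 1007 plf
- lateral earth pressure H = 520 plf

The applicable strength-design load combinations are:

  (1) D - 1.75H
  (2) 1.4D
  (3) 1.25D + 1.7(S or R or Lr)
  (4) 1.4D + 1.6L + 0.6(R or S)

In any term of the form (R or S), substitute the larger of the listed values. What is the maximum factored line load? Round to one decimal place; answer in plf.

(S or R or Lr) → Lr = 1047 plf; (R or S) → S = 825 plf.
(1) 1.0(932) - 1.75(520) = 932.0 - 910.0 = 22.0
(2) 1.4(932) = 1304.8
(3) 1.25(932) + 1.7(1047) = 1165.0 + 1779.9 = 2944.9
(4) 1.4(932) + 1.6(1007) + 0.6(825) = 1304.8 + 1611.2 + 495.0 = 3411.0
Maximum is from combination 4.

3411.0 plf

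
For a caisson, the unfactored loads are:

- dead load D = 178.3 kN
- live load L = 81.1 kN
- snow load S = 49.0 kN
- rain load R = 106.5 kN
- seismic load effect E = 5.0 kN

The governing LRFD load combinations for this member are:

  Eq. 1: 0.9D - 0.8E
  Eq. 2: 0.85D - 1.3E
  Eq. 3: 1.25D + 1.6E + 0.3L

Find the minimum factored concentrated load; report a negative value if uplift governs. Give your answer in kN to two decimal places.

145.06 kN

Eq. 1: 0.9(178.3) - 0.8(5.0) = 160.47 - 4.00 = 156.47
Eq. 2: 0.85(178.3) - 1.3(5.0) = 151.56 - 6.50 = 145.06
Eq. 3: 1.25(178.3) + 1.6(5.0) + 0.3(81.1) = 222.88 + 8.00 + 24.33 = 255.21
Combination 2 gives the minimum: 145.06 kN.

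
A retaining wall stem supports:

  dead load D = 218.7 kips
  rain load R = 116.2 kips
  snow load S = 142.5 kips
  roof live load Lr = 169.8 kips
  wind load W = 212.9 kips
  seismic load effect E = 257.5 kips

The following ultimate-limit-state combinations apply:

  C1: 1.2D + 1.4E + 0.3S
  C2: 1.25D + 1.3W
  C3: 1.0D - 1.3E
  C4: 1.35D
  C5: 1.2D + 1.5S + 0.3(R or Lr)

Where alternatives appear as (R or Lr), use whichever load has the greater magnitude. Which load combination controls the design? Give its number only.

(R or Lr) → Lr = 169.8 kips.
C1: 1.2(218.7) + 1.4(257.5) + 0.3(142.5) = 262.4 + 360.5 + 42.8 = 665.7
C2: 1.25(218.7) + 1.3(212.9) = 550.1
C3: 1.0(218.7) - 1.3(257.5) = 218.7 - 334.8 = -116.1
C4: 1.35(218.7) = 295.2
C5: 1.2(218.7) + 1.5(142.5) + 0.3(169.8) = 262.4 + 213.8 + 50.9 = 527.1
The largest value is 665.7 kips from combination 1.

Combination 1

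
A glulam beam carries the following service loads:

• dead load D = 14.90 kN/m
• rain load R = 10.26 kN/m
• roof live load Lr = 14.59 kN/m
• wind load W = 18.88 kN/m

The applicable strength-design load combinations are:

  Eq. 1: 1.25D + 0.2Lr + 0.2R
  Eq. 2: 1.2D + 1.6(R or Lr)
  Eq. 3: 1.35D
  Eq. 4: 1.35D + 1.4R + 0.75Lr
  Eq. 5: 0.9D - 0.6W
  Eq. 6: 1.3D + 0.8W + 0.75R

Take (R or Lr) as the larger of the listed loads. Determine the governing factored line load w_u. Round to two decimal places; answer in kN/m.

(R or Lr) → Lr = 14.59 kN/m.
Eq. 1: 1.25(14.90) + 0.2(14.59) + 0.2(10.26) = 23.60
Eq. 2: 1.2(14.90) + 1.6(14.59) = 41.22
Eq. 3: 1.35(14.90) = 20.12
Eq. 4: 1.35(14.90) + 1.4(10.26) + 0.75(14.59) = 45.42
Eq. 5: 0.9(14.90) - 0.6(18.88) = 2.08
Eq. 6: 1.3(14.90) + 0.8(18.88) + 0.75(10.26) = 42.17
Maximum is from combination 4.

45.42 kN/m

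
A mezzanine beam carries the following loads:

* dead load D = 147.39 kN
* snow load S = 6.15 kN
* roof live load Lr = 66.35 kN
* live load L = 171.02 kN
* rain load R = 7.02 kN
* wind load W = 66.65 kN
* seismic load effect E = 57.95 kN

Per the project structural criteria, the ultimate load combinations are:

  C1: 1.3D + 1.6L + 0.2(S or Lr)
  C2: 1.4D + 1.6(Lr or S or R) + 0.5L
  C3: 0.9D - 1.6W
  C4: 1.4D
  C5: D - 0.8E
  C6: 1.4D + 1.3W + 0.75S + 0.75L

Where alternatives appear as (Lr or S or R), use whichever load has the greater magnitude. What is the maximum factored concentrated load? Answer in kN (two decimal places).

478.51 kN

(S or Lr) → Lr = 66.35 kN; (Lr or S or R) → Lr = 66.35 kN.
C1: 1.3(147.39) + 1.6(171.02) + 0.2(66.35) = 478.51
C2: 1.4(147.39) + 1.6(66.35) + 0.5(171.02) = 398.02
C3: 0.9(147.39) - 1.6(66.65) = 26.01
C4: 1.4(147.39) = 206.35
C5: 1.0(147.39) - 0.8(57.95) = 101.03
C6: 1.4(147.39) + 1.3(66.65) + 0.75(6.15) + 0.75(171.02) = 425.87
Maximum is from combination 1.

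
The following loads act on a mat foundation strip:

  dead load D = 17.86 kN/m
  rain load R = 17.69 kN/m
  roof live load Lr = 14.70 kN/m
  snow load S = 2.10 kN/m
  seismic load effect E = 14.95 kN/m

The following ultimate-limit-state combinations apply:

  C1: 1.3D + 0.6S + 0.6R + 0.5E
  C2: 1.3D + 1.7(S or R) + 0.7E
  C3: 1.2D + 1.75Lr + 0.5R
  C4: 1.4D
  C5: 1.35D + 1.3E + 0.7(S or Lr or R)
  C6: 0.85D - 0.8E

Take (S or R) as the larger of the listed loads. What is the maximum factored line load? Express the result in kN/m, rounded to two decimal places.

63.76 kN/m

(S or R) → R = 17.69 kN/m; (S or Lr or R) → R = 17.69 kN/m.
C1: 1.3(17.86) + 0.6(2.10) + 0.6(17.69) + 0.5(14.95) = 42.57
C2: 1.3(17.86) + 1.7(17.69) + 0.7(14.95) = 63.76
C3: 1.2(17.86) + 1.75(14.70) + 0.5(17.69) = 56.00
C4: 1.4(17.86) = 25.00
C5: 1.35(17.86) + 1.3(14.95) + 0.7(17.69) = 55.93
C6: 0.85(17.86) - 0.8(14.95) = 3.22
Combination 2 governs: w_u = 63.76 kN/m.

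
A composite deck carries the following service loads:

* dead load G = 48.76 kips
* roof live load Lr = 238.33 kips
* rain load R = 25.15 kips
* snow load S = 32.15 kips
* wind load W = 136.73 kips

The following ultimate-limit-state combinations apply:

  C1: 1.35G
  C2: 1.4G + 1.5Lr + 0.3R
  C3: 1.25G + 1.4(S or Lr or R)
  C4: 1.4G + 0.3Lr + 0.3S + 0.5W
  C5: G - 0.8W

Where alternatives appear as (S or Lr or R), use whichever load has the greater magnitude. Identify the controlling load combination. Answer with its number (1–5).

Combination 2

(S or Lr or R) → Lr = 238.33 kips.
C1: 1.35(48.76) = 65.83
C2: 1.4(48.76) + 1.5(238.33) + 0.3(25.15) = 433.30
C3: 1.25(48.76) + 1.4(238.33) = 394.61
C4: 1.4(48.76) + 0.3(238.33) + 0.3(32.15) + 0.5(136.73) = 217.77
C5: 1.0(48.76) - 0.8(136.73) = -60.62
The largest value is 433.30 kips from combination 2.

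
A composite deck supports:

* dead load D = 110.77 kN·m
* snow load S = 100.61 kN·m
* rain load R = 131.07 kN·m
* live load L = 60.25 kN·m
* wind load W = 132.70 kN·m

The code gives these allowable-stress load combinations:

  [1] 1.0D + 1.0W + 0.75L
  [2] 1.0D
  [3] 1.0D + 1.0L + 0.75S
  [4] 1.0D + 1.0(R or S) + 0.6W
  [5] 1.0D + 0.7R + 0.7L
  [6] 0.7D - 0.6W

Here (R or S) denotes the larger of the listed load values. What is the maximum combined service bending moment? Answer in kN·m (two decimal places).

(R or S) → R = 131.07 kN·m.
[1] 1.0(110.77) + 1.0(132.70) + 0.75(60.25) = 110.77 + 132.70 + 45.19 = 288.66
[2] 1.0(110.77) = 110.77
[3] 1.0(110.77) + 1.0(60.25) + 0.75(100.61) = 110.77 + 60.25 + 75.46 = 246.48
[4] 1.0(110.77) + 1.0(131.07) + 0.6(132.70) = 110.77 + 131.07 + 79.62 = 321.46
[5] 1.0(110.77) + 0.7(131.07) + 0.7(60.25) = 244.69
[6] 0.7(110.77) - 0.6(132.70) = 77.54 - 79.62 = -2.08
The controlling combination is 4, giving 321.46 kN·m.

321.46 kN·m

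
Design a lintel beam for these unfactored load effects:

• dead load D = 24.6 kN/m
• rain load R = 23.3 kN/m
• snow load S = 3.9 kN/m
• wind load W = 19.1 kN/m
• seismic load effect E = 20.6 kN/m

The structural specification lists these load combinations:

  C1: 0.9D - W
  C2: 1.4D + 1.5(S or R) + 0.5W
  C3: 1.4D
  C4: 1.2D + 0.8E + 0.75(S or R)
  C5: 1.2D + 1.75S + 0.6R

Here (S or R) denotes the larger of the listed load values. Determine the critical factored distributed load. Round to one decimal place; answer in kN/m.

(S or R) → R = 23.3 kN/m.
C1: 0.9(24.6) - 1.0(19.1) = 22.1 - 19.1 = 3.0
C2: 1.4(24.6) + 1.5(23.3) + 0.5(19.1) = 78.9
C3: 1.4(24.6) = 34.4
C4: 1.2(24.6) + 0.8(20.6) + 0.75(23.3) = 29.5 + 16.5 + 17.5 = 63.5
C5: 1.2(24.6) + 1.75(3.9) + 0.6(23.3) = 29.5 + 6.8 + 14.0 = 50.3
Maximum is from combination 2.

78.9 kN/m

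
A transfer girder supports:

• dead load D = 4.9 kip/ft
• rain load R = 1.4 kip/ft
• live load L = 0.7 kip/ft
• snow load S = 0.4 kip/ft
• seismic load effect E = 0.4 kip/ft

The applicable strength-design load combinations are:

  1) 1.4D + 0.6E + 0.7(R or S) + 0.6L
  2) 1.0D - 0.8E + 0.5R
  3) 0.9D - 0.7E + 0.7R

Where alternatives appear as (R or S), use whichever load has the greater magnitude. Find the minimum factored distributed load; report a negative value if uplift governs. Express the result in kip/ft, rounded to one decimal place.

(R or S) → R = 1.4 kip/ft.
1) 1.4(4.9) + 0.6(0.4) + 0.7(1.4) + 0.6(0.7) = 8.5
2) 1.0(4.9) - 0.8(0.4) + 0.5(1.4) = 5.3
3) 0.9(4.9) - 0.7(0.4) + 0.7(1.4) = 5.1
Combination 3 gives the minimum: 5.1 kip/ft.

5.1 kip/ft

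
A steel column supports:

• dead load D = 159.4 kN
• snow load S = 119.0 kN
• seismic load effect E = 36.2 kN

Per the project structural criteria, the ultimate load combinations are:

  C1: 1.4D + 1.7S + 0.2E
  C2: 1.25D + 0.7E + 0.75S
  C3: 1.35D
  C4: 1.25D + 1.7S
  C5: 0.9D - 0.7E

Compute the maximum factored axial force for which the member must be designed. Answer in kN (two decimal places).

C1: 1.4(159.4) + 1.7(119.0) + 0.2(36.2) = 223.16 + 202.30 + 7.24 = 432.70
C2: 1.25(159.4) + 0.7(36.2) + 0.75(119.0) = 199.25 + 25.34 + 89.25 = 313.84
C3: 1.35(159.4) = 215.19
C4: 1.25(159.4) + 1.7(119.0) = 199.25 + 202.30 = 401.55
C5: 0.9(159.4) - 0.7(36.2) = 143.46 - 25.34 = 118.12
Combination 1 governs: N_u = 432.70 kN.

432.70 kN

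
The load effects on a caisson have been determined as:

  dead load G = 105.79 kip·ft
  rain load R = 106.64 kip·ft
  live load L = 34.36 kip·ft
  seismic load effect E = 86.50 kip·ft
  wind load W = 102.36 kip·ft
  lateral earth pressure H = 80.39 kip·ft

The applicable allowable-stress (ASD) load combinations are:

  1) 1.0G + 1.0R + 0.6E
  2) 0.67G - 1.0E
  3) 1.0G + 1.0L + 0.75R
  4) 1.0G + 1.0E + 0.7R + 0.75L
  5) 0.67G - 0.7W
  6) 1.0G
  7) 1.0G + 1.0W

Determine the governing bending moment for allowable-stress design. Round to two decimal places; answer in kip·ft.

1) 1.0(105.79) + 1.0(106.64) + 0.6(86.50) = 105.79 + 106.64 + 51.90 = 264.33
2) 0.67(105.79) - 1.0(86.50) = 70.88 - 86.50 = -15.62
3) 1.0(105.79) + 1.0(34.36) + 0.75(106.64) = 105.79 + 34.36 + 79.98 = 220.13
4) 1.0(105.79) + 1.0(86.50) + 0.7(106.64) + 0.75(34.36) = 105.79 + 86.50 + 74.65 + 25.77 = 292.71
5) 0.67(105.79) - 0.7(102.36) = 70.88 - 71.65 = -0.77
6) 1.0(105.79) = 105.79
7) 1.0(105.79) + 1.0(102.36) = 105.79 + 102.36 = 208.15
The controlling combination is 4, giving 292.71 kip·ft.

292.71 kip·ft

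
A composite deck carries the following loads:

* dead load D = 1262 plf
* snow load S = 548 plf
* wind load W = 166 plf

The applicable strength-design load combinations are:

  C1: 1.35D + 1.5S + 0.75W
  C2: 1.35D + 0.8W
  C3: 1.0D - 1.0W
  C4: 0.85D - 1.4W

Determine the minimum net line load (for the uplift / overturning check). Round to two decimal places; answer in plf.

840.30 plf

C1: 1.35(1262) + 1.5(548) + 0.75(166) = 1703.70 + 822.00 + 124.50 = 2650.20
C2: 1.35(1262) + 0.8(166) = 1703.70 + 132.80 = 1836.50
C3: 1.0(1262) - 1.0(166) = 1262.00 - 166.00 = 1096.00
C4: 0.85(1262) - 1.4(166) = 1072.70 - 232.40 = 840.30
Combination 4 gives the minimum: 840.30 plf.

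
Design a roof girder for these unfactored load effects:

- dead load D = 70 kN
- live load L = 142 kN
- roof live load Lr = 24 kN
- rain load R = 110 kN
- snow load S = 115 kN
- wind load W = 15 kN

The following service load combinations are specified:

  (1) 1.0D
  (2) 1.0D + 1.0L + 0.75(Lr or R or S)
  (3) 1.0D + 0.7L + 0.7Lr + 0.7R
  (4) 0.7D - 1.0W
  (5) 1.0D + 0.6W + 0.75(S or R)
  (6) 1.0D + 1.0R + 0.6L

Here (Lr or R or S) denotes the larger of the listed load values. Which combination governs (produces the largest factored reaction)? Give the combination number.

Combination 2

(Lr or R or S) → S = 115 kN; (S or R) → S = 115 kN.
(1) 1.0(70) = 70.00
(2) 1.0(70) + 1.0(142) + 0.75(115) = 70.00 + 142.00 + 86.25 = 298.25
(3) 1.0(70) + 0.7(142) + 0.7(24) + 0.7(110) = 70.00 + 99.40 + 16.80 + 77.00 = 263.20
(4) 0.7(70) - 1.0(15) = 49.00 - 15.00 = 34.00
(5) 1.0(70) + 0.6(15) + 0.75(115) = 70.00 + 9.00 + 86.25 = 165.25
(6) 1.0(70) + 1.0(110) + 0.6(142) = 70.00 + 110.00 + 85.20 = 265.20
The largest value is 298.25 kN from combination 2.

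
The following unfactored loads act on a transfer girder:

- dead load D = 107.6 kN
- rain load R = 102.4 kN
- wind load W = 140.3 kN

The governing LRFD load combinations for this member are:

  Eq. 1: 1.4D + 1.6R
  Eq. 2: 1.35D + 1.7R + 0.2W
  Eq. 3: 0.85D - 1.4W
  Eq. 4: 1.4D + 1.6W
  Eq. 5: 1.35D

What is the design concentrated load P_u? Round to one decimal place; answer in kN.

375.1 kN

Eq. 1: 1.4(107.6) + 1.6(102.4) = 314.5
Eq. 2: 1.35(107.6) + 1.7(102.4) + 0.2(140.3) = 347.4
Eq. 3: 0.85(107.6) - 1.4(140.3) = -105.0
Eq. 4: 1.4(107.6) + 1.6(140.3) = 150.6 + 224.5 = 375.1
Eq. 5: 1.35(107.6) = 145.3
Maximum is from combination 4.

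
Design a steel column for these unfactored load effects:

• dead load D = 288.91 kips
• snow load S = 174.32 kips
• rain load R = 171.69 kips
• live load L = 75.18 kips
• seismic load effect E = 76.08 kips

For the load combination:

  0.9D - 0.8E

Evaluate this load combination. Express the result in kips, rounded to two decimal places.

0.9(288.91) - 0.8(76.08) = 260.02 - 60.86 = 199.16
P_u = 199.16 kips.

199.16 kips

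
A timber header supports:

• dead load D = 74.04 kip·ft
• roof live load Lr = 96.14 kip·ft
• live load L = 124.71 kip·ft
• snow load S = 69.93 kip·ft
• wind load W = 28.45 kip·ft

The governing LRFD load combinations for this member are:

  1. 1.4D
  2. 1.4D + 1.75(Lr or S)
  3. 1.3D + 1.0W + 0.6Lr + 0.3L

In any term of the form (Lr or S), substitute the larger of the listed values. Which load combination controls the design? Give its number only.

(Lr or S) → Lr = 96.14 kip·ft.
1. 1.4(74.04) = 103.66
2. 1.4(74.04) + 1.75(96.14) = 271.90
3. 1.3(74.04) + 1.0(28.45) + 0.6(96.14) + 0.3(124.71) = 219.80
The largest value is 271.90 kip·ft from combination 2.

Combination 2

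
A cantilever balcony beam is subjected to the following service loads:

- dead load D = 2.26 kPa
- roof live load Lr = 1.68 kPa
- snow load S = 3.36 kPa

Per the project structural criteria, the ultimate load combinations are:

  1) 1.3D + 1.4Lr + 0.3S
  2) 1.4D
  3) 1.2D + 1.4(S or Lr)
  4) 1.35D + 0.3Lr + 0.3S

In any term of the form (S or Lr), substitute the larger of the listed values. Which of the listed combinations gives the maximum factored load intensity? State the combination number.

Combination 3

(S or Lr) → S = 3.36 kPa.
1) 1.3(2.26) + 1.4(1.68) + 0.3(3.36) = 2.94 + 2.35 + 1.01 = 6.30
2) 1.4(2.26) = 3.16
3) 1.2(2.26) + 1.4(3.36) = 7.42
4) 1.35(2.26) + 0.3(1.68) + 0.3(3.36) = 3.05 + 0.50 + 1.01 = 4.56
The largest value is 7.42 kPa from combination 3.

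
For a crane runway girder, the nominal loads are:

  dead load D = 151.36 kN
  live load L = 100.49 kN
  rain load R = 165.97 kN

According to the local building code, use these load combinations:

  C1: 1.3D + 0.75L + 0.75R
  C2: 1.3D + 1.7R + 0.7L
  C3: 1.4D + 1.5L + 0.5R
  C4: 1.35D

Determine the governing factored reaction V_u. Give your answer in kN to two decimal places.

549.26 kN

C1: 1.3(151.36) + 0.75(100.49) + 0.75(165.97) = 396.61
C2: 1.3(151.36) + 1.7(165.97) + 0.7(100.49) = 196.77 + 282.15 + 70.34 = 549.26
C3: 1.4(151.36) + 1.5(100.49) + 0.5(165.97) = 445.62
C4: 1.35(151.36) = 204.34
The controlling combination is 2, giving 549.26 kN.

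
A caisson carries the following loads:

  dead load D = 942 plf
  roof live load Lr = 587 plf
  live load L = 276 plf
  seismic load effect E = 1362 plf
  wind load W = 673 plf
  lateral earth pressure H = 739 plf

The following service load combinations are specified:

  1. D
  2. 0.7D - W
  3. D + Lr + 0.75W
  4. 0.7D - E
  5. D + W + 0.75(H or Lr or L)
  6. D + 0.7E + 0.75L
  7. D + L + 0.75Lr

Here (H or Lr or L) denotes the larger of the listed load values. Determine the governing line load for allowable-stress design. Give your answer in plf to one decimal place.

(H or Lr or L) → H = 739 plf.
1. 1.0(942) = 942.0
2. 0.7(942) - 1.0(673) = 659.4 - 673.0 = -13.6
3. 1.0(942) + 1.0(587) + 0.75(673) = 942.0 + 587.0 + 504.8 = 2033.8
4. 0.7(942) - 1.0(1362) = 659.4 - 1362.0 = -702.6
5. 1.0(942) + 1.0(673) + 0.75(739) = 942.0 + 673.0 + 554.3 = 2169.3
6. 1.0(942) + 0.7(1362) + 0.75(276) = 942.0 + 953.4 + 207.0 = 2102.4
7. 1.0(942) + 1.0(276) + 0.75(587) = 942.0 + 276.0 + 440.3 = 1658.3
Maximum is from combination 5.

2169.3 plf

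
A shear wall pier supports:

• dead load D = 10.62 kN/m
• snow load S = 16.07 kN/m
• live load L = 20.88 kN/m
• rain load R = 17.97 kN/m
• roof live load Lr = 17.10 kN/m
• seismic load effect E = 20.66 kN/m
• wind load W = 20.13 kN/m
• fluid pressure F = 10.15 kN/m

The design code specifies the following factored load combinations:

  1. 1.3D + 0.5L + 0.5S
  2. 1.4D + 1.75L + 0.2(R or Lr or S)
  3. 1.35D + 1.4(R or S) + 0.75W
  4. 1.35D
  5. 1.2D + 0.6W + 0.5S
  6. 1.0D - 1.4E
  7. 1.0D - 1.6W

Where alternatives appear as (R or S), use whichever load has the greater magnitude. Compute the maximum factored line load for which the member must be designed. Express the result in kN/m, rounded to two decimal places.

(R or Lr or S) → R = 17.97 kN/m; (R or S) → R = 17.97 kN/m.
1. 1.3(10.62) + 0.5(20.88) + 0.5(16.07) = 32.28
2. 1.4(10.62) + 1.75(20.88) + 0.2(17.97) = 55.00
3. 1.35(10.62) + 1.4(17.97) + 0.75(20.13) = 54.59
4. 1.35(10.62) = 14.34
5. 1.2(10.62) + 0.6(20.13) + 0.5(16.07) = 32.86
6. 1.0(10.62) - 1.4(20.66) = -18.30
7. 1.0(10.62) - 1.6(20.13) = -21.59
The controlling combination is 2, giving 55.00 kN/m.

55.00 kN/m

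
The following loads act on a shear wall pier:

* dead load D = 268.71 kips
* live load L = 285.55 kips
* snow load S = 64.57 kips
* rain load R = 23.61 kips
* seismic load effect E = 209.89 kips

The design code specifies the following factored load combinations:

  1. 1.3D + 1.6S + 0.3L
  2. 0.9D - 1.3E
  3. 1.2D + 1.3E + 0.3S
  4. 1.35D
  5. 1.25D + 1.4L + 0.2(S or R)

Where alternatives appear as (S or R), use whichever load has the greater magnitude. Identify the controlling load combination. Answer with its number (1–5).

Combination 5

(S or R) → S = 64.57 kips.
1. 1.3(268.71) + 1.6(64.57) + 0.3(285.55) = 538.30
2. 0.9(268.71) - 1.3(209.89) = -31.02
3. 1.2(268.71) + 1.3(209.89) + 0.3(64.57) = 614.68
4. 1.35(268.71) = 362.76
5. 1.25(268.71) + 1.4(285.55) + 0.2(64.57) = 748.57
The largest value is 748.57 kips from combination 5.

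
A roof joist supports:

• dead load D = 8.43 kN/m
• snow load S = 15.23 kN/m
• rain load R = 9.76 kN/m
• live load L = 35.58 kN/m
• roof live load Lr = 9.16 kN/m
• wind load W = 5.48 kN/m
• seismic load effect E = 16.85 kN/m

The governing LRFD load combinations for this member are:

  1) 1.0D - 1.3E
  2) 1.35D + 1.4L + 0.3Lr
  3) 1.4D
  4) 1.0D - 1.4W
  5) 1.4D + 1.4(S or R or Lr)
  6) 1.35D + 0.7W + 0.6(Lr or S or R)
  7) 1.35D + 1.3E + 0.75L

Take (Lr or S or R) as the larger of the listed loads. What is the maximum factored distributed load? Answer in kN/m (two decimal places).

(S or R or Lr) → S = 15.23 kN/m; (Lr or S or R) → S = 15.23 kN/m.
1) 1.0(8.43) - 1.3(16.85) = 8.43 - 21.91 = -13.48
2) 1.35(8.43) + 1.4(35.58) + 0.3(9.16) = 11.38 + 49.81 + 2.75 = 63.94
3) 1.4(8.43) = 11.80
4) 1.0(8.43) - 1.4(5.48) = 8.43 - 7.67 = 0.76
5) 1.4(8.43) + 1.4(15.23) = 11.80 + 21.32 = 33.12
6) 1.35(8.43) + 0.7(5.48) + 0.6(15.23) = 24.35
7) 1.35(8.43) + 1.3(16.85) + 0.75(35.58) = 59.97
Combination 2 governs: w_u = 63.94 kN/m.

63.94 kN/m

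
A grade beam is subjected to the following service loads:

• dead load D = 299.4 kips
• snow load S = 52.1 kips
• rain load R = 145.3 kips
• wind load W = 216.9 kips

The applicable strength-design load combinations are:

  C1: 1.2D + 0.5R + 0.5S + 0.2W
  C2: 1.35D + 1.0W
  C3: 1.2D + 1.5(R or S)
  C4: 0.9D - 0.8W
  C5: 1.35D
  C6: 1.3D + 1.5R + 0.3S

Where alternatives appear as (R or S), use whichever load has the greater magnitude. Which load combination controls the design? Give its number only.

Combination 6

(R or S) → R = 145.3 kips.
C1: 1.2(299.4) + 0.5(145.3) + 0.5(52.1) + 0.2(216.9) = 501.4
C2: 1.35(299.4) + 1.0(216.9) = 404.2 + 216.9 = 621.1
C3: 1.2(299.4) + 1.5(145.3) = 577.2
C4: 0.9(299.4) - 0.8(216.9) = 95.9
C5: 1.35(299.4) = 404.2
C6: 1.3(299.4) + 1.5(145.3) + 0.3(52.1) = 389.2 + 218.0 + 15.6 = 622.8
The largest value is 622.8 kips from combination 6.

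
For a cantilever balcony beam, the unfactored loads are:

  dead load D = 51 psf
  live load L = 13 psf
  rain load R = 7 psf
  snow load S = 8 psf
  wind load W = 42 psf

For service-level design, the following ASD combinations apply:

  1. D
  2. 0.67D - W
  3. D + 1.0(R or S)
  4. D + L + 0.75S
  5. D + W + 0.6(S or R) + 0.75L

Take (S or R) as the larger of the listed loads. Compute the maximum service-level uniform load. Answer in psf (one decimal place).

107.6 psf

(R or S) → S = 8 psf; (S or R) → S = 8 psf.
1. 1.0(51) = 51.0
2. 0.67(51) - 1.0(42) = 34.2 - 42.0 = -7.8
3. 1.0(51) + 1.0(8) = 51.0 + 8.0 = 59.0
4. 1.0(51) + 1.0(13) + 0.75(8) = 51.0 + 13.0 + 6.0 = 70.0
5. 1.0(51) + 1.0(42) + 0.6(8) + 0.75(13) = 51.0 + 42.0 + 4.8 + 9.8 = 107.6
Combination 5 governs: q = 107.6 psf.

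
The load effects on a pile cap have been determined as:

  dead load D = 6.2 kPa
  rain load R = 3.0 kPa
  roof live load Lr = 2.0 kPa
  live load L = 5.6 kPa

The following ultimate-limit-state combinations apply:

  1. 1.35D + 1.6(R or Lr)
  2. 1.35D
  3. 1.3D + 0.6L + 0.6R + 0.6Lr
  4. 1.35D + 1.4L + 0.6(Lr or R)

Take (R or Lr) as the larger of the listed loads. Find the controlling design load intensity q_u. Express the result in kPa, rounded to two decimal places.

(R or Lr) → R = 3.0 kPa; (Lr or R) → R = 3.0 kPa.
1. 1.35(6.2) + 1.6(3.0) = 13.17
2. 1.35(6.2) = 8.37
3. 1.3(6.2) + 0.6(5.6) + 0.6(3.0) + 0.6(2.0) = 14.42
4. 1.35(6.2) + 1.4(5.6) + 0.6(3.0) = 18.01
Maximum is from combination 4.

18.01 kPa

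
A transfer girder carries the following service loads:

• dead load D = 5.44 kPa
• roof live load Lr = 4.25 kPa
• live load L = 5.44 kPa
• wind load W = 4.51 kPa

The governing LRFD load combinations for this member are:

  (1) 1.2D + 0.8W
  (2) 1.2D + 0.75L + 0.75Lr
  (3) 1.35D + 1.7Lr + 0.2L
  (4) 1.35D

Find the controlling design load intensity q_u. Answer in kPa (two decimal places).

(1) 1.2(5.44) + 0.8(4.51) = 6.53 + 3.61 = 10.14
(2) 1.2(5.44) + 0.75(5.44) + 0.75(4.25) = 6.53 + 4.08 + 3.19 = 13.80
(3) 1.35(5.44) + 1.7(4.25) + 0.2(5.44) = 7.34 + 7.23 + 1.09 = 15.66
(4) 1.35(5.44) = 7.34
Combination 3 governs: q_u = 15.66 kPa.

15.66 kPa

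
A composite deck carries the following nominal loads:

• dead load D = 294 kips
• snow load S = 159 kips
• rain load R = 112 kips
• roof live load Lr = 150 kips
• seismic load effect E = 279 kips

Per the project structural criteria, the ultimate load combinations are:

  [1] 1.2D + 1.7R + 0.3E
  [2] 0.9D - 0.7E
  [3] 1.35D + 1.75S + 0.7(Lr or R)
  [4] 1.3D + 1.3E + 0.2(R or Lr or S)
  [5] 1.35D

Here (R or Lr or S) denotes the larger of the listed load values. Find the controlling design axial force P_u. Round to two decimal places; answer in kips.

780.15 kips

(Lr or R) → Lr = 150 kips; (R or Lr or S) → S = 159 kips.
[1] 1.2(294) + 1.7(112) + 0.3(279) = 626.90
[2] 0.9(294) - 0.7(279) = 69.30
[3] 1.35(294) + 1.75(159) + 0.7(150) = 780.15
[4] 1.3(294) + 1.3(279) + 0.2(159) = 776.70
[5] 1.35(294) = 396.90
Maximum is from combination 3.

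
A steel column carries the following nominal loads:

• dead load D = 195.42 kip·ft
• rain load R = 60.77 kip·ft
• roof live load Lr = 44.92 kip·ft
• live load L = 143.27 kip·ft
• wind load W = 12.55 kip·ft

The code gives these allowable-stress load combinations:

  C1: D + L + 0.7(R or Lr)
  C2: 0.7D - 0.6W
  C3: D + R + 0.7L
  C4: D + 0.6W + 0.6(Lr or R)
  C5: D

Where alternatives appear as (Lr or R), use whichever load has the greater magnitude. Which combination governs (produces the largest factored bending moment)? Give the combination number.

Combination 1

(R or Lr) → R = 60.77 kip·ft; (Lr or R) → R = 60.77 kip·ft.
C1: 1.0(195.42) + 1.0(143.27) + 0.7(60.77) = 381.23
C2: 0.7(195.42) - 0.6(12.55) = 129.26
C3: 1.0(195.42) + 1.0(60.77) + 0.7(143.27) = 356.48
C4: 1.0(195.42) + 0.6(12.55) + 0.6(60.77) = 239.41
C5: 1.0(195.42) = 195.42
The largest value is 381.23 kip·ft from combination 1.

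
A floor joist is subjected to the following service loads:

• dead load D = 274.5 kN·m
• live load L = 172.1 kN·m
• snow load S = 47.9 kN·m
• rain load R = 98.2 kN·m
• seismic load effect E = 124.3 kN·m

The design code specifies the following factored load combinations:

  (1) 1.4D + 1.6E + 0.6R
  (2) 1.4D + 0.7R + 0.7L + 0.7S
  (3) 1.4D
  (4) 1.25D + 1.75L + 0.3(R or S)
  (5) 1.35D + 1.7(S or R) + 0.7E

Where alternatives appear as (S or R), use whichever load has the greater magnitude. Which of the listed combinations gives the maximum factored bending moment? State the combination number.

(R or S) → R = 98.2 kN·m; (S or R) → R = 98.2 kN·m.
(1) 1.4(274.5) + 1.6(124.3) + 0.6(98.2) = 384.3 + 198.9 + 58.9 = 642.1
(2) 1.4(274.5) + 0.7(98.2) + 0.7(172.1) + 0.7(47.9) = 384.3 + 68.7 + 120.5 + 33.5 = 607.0
(3) 1.4(274.5) = 384.3
(4) 1.25(274.5) + 1.75(172.1) + 0.3(98.2) = 343.1 + 301.2 + 29.5 = 673.8
(5) 1.35(274.5) + 1.7(98.2) + 0.7(124.3) = 370.6 + 166.9 + 87.0 = 624.5
The largest value is 673.8 kN·m from combination 4.

Combination 4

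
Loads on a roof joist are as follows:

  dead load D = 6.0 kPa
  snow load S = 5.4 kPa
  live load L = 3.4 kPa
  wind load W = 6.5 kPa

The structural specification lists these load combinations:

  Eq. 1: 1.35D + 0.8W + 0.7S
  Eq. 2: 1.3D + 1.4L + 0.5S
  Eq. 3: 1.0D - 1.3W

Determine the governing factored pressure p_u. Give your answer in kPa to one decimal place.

Eq. 1: 1.35(6.0) + 0.8(6.5) + 0.7(5.4) = 8.1 + 5.2 + 3.8 = 17.1
Eq. 2: 1.3(6.0) + 1.4(3.4) + 0.5(5.4) = 7.8 + 4.8 + 2.7 = 15.3
Eq. 3: 1.0(6.0) - 1.3(6.5) = 6.0 - 8.5 = -2.5
Maximum is from combination 1.

17.1 kPa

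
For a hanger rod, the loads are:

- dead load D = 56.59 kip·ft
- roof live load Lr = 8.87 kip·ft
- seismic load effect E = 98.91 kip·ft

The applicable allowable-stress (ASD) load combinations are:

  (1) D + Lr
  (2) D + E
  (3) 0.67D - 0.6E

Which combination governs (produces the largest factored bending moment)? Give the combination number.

(1) 1.0(56.59) + 1.0(8.87) = 56.59 + 8.87 = 65.46
(2) 1.0(56.59) + 1.0(98.91) = 56.59 + 98.91 = 155.50
(3) 0.67(56.59) - 0.6(98.91) = 37.92 - 59.35 = -21.43
The largest value is 155.50 kip·ft from combination 2.

Combination 2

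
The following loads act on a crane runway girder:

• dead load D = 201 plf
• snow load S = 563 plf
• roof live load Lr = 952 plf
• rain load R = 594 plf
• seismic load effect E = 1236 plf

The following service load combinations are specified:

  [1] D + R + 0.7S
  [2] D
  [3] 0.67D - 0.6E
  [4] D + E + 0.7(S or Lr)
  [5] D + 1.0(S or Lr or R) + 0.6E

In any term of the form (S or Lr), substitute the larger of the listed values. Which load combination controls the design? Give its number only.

(S or Lr) → Lr = 952 plf; (S or Lr or R) → Lr = 952 plf.
[1] 1.0(201) + 1.0(594) + 0.7(563) = 201.0 + 594.0 + 394.1 = 1189.1
[2] 1.0(201) = 201.0
[3] 0.67(201) - 0.6(1236) = 134.7 - 741.6 = -606.9
[4] 1.0(201) + 1.0(1236) + 0.7(952) = 201.0 + 1236.0 + 666.4 = 2103.4
[5] 1.0(201) + 1.0(952) + 0.6(1236) = 201.0 + 952.0 + 741.6 = 1894.6
The largest value is 2103.4 plf from combination 4.

Combination 4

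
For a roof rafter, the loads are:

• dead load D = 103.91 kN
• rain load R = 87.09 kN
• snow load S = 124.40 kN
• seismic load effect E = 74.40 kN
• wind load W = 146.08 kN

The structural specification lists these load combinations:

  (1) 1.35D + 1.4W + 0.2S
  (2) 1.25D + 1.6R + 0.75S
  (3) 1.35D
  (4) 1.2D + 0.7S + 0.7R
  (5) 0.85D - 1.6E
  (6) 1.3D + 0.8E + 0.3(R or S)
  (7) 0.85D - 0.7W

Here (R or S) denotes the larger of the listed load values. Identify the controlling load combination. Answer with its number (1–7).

(R or S) → S = 124.40 kN.
(1) 1.35(103.91) + 1.4(146.08) + 0.2(124.40) = 140.28 + 204.51 + 24.88 = 369.67
(2) 1.25(103.91) + 1.6(87.09) + 0.75(124.40) = 129.89 + 139.34 + 93.30 = 362.53
(3) 1.35(103.91) = 140.28
(4) 1.2(103.91) + 0.7(124.40) + 0.7(87.09) = 272.74
(5) 0.85(103.91) - 1.6(74.40) = 88.32 - 119.04 = -30.72
(6) 1.3(103.91) + 0.8(74.40) + 0.3(124.40) = 135.08 + 59.52 + 37.32 = 231.92
(7) 0.85(103.91) - 0.7(146.08) = -13.93
The largest value is 369.67 kN from combination 1.

Combination 1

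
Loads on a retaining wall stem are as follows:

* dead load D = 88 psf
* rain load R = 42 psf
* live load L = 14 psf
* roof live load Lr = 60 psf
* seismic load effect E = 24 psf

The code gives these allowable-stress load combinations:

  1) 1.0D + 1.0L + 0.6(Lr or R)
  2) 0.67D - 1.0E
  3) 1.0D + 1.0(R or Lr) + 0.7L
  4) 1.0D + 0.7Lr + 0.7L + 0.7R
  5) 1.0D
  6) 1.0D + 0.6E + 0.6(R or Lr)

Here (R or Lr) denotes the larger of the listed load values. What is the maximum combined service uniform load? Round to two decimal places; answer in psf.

(Lr or R) → Lr = 60 psf; (R or Lr) → Lr = 60 psf.
1) 1.0(88) + 1.0(14) + 0.6(60) = 138.00
2) 0.67(88) - 1.0(24) = 34.96
3) 1.0(88) + 1.0(60) + 0.7(14) = 157.80
4) 1.0(88) + 0.7(60) + 0.7(14) + 0.7(42) = 169.20
5) 1.0(88) = 88.00
6) 1.0(88) + 0.6(24) + 0.6(60) = 138.40
Combination 4 governs: q = 169.20 psf.

169.20 psf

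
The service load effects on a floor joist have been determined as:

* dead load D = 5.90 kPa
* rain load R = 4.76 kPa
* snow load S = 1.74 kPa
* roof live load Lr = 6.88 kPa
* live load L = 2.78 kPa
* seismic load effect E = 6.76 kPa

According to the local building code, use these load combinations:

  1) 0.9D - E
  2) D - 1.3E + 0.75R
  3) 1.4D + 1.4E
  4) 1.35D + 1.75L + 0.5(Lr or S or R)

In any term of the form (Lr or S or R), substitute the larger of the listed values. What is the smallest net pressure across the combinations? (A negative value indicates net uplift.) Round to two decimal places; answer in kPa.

(Lr or S or R) → Lr = 6.88 kPa.
1) 0.9(5.90) - 1.0(6.76) = 5.31 - 6.76 = -1.45
2) 1.0(5.90) - 1.3(6.76) + 0.75(4.76) = 5.90 - 8.79 + 3.57 = 0.68
3) 1.4(5.90) + 1.4(6.76) = 8.26 + 9.46 = 17.72
4) 1.35(5.90) + 1.75(2.78) + 0.5(6.88) = 16.27
Combination 1 gives the minimum: -1.45 kPa.

-1.45 kPa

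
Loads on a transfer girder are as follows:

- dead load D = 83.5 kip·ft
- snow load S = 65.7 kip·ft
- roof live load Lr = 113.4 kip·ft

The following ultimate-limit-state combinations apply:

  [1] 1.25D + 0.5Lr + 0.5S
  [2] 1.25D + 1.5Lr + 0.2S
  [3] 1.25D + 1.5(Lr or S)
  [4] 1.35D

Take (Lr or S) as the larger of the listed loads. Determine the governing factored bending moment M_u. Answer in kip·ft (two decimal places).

(Lr or S) → Lr = 113.4 kip·ft.
[1] 1.25(83.5) + 0.5(113.4) + 0.5(65.7) = 104.38 + 56.70 + 32.85 = 193.93
[2] 1.25(83.5) + 1.5(113.4) + 0.2(65.7) = 104.38 + 170.10 + 13.14 = 287.62
[3] 1.25(83.5) + 1.5(113.4) = 104.38 + 170.10 = 274.48
[4] 1.35(83.5) = 112.73
Maximum is from combination 2.

287.62 kip·ft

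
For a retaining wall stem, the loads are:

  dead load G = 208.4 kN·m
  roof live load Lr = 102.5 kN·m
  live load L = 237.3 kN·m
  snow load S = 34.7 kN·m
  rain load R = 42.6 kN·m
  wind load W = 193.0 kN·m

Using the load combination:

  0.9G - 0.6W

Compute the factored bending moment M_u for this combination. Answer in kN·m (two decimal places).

0.9(208.4) - 0.6(193.0) = 187.56 - 115.80 = 71.76
M_u = 71.76 kN·m.

71.76 kN·m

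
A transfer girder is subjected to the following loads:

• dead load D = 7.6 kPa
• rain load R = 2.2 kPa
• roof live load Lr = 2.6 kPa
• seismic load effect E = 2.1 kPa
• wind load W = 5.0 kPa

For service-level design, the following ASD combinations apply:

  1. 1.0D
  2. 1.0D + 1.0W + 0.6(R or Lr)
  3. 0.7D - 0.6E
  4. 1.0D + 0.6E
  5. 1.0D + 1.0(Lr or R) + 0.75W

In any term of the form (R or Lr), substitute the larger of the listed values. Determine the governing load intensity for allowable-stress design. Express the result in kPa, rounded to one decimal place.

(R or Lr) → Lr = 2.6 kPa; (Lr or R) → Lr = 2.6 kPa.
1. 1.0(7.6) = 7.6
2. 1.0(7.6) + 1.0(5.0) + 0.6(2.6) = 14.2
3. 0.7(7.6) - 0.6(2.1) = 4.1
4. 1.0(7.6) + 0.6(2.1) = 8.9
5. 1.0(7.6) + 1.0(2.6) + 0.75(5.0) = 14.0
Maximum is from combination 2.

14.2 kPa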